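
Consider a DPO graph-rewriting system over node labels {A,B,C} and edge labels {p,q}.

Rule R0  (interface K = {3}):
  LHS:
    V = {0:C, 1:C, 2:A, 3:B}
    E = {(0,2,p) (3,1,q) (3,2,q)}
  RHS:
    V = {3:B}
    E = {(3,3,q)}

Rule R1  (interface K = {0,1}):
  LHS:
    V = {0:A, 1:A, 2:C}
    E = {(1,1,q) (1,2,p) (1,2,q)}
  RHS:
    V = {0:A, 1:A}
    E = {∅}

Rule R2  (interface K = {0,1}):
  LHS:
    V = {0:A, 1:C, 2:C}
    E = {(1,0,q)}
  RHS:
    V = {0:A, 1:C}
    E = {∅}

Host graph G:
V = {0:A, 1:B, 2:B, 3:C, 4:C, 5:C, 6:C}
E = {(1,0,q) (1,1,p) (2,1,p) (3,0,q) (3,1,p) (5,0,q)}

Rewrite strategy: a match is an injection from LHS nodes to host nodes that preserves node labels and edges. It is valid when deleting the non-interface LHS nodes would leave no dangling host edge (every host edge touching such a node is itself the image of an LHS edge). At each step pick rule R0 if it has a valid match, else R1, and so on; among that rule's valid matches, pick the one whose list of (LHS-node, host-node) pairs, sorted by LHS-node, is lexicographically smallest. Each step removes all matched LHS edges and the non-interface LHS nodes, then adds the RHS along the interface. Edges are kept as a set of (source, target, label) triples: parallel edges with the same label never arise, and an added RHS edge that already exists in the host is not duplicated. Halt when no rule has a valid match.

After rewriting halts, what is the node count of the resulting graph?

[0] host  ⇒  7 nodes, 6 edges  {1-q->0 1-p->1 2-p->1 3-q->0 3-p->1 5-q->0}
[1] R2 @ {0↦0, 1↦3, 2↦4}  ⇒  6 nodes, 5 edges  {1-q->0 1-p->1 2-p->1 3-p->1 5-q->0}
[2] R2 @ {0↦0, 1↦5, 2↦6}  ⇒  5 nodes, 4 edges  {1-q->0 1-p->1 2-p->1 3-p->1}
normal form: no rule applies after step 2
NF nodes: {0:A, 1:B, 2:B, 3:C, 5:C}

Answer: 5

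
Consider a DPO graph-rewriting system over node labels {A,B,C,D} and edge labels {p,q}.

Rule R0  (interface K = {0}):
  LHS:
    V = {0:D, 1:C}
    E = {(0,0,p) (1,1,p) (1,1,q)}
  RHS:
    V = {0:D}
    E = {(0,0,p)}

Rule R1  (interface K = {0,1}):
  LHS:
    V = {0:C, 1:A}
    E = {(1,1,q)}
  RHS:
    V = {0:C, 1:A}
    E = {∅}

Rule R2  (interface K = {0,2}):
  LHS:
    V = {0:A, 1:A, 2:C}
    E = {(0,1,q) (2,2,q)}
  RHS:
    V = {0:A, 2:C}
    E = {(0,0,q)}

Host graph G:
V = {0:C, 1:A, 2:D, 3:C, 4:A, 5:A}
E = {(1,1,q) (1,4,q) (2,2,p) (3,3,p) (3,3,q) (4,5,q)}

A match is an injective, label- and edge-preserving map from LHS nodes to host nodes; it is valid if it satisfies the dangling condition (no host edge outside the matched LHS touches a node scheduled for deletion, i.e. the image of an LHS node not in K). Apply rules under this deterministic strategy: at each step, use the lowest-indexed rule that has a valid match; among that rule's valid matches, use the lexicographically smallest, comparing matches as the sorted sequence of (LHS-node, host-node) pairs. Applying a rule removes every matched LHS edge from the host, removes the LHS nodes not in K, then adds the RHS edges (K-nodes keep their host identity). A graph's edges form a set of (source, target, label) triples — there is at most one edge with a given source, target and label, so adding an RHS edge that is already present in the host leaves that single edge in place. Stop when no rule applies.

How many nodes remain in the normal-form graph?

Answer: 5

Derivation:
[0] host  ⇒  6 nodes, 6 edges  {1-q->1 1-q->4 2-p->2 3-p->3 3-q->3 4-q->5}
[1] R0 @ {0↦2, 1↦3}  ⇒  5 nodes, 4 edges  {1-q->1 1-q->4 2-p->2 4-q->5}
[2] R1 @ {0↦0, 1↦1}  ⇒  5 nodes, 3 edges  {1-q->4 2-p->2 4-q->5}
halt: no rule applies after step 2
NF nodes: {0:C, 1:A, 2:D, 4:A, 5:A}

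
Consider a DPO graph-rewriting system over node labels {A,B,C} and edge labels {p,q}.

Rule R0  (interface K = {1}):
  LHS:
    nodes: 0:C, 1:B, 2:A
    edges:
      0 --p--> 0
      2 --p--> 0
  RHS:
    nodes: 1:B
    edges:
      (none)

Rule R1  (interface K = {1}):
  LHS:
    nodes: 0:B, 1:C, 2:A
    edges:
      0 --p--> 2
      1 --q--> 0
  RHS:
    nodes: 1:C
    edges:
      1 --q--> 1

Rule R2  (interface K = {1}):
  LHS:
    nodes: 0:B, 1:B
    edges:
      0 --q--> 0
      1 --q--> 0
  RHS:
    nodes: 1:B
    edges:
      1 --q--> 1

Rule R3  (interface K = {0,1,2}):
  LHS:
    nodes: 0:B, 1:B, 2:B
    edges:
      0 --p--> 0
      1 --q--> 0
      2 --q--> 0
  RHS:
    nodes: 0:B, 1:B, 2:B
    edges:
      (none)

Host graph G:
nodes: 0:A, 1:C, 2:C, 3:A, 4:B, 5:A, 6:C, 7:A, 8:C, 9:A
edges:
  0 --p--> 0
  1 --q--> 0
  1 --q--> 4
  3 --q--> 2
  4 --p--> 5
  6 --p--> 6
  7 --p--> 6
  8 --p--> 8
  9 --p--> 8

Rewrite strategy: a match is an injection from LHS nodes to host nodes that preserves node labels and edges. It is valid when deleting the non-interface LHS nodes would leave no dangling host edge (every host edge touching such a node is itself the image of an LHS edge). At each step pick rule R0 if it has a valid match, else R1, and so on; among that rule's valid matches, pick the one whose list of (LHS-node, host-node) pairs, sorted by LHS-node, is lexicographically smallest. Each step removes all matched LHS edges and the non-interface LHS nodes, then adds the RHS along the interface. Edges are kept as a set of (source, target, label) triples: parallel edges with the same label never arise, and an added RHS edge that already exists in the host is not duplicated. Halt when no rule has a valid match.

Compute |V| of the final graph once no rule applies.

Answer: 4

Rewrite trace:
initial: |V|=10 |E|=9  E = 0-p->0 1-q->0 1-q->4 3-q->2 4-p->5 6-p->6 7-p->6 8-p->8 9-p->8
step 1: apply R0 at {0↦6, 1↦4, 2↦7}  → |V|=8 |E|=7  E = 0-p->0 1-q->0 1-q->4 3-q->2 4-p->5 8-p->8 9-p->8
step 2: apply R0 at {0↦8, 1↦4, 2↦9}  → |V|=6 |E|=5  E = 0-p->0 1-q->0 1-q->4 3-q->2 4-p->5
step 3: apply R1 at {0↦4, 1↦1, 2↦5}  → |V|=4 |E|=4  E = 0-p->0 1-q->0 1-q->1 3-q->2
final graph: no rule applies after step 3
NF nodes: {0:A, 1:C, 2:C, 3:A}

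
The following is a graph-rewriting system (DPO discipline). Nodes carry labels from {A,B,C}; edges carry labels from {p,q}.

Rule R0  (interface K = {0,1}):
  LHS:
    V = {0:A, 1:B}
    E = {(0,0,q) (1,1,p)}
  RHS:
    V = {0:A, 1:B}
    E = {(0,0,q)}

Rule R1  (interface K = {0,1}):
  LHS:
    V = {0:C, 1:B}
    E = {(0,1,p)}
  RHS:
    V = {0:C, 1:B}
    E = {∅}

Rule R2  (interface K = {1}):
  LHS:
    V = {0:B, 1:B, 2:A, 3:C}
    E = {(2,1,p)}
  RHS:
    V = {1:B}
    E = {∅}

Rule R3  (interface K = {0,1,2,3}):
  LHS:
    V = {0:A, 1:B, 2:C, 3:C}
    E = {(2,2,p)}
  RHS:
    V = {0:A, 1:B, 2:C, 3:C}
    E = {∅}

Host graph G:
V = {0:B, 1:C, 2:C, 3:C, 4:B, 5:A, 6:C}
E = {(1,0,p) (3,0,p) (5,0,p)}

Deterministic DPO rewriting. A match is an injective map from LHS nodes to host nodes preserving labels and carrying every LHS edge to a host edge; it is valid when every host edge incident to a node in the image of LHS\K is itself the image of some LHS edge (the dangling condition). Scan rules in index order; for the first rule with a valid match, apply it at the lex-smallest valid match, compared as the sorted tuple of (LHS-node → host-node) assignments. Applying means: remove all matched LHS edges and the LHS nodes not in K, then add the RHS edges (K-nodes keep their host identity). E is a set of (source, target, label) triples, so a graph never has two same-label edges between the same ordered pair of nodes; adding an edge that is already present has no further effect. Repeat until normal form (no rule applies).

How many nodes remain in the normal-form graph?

Answer: 4

Rewrite trace:
initial: |V|=7 |E|=3  E = 1-p->0 3-p->0 5-p->0
step 1: apply R1 at {0↦1, 1↦0}  → |V|=7 |E|=2  E = 3-p->0 5-p->0
step 2: apply R1 at {0↦3, 1↦0}  → |V|=7 |E|=1  E = 5-p->0
step 3: apply R2 at {0↦4, 1↦0, 2↦5, 3↦1}  → |V|=4 |E|=0  E = ∅
halt: no rule applies after step 3
NF nodes: {0:B, 2:C, 3:C, 6:C}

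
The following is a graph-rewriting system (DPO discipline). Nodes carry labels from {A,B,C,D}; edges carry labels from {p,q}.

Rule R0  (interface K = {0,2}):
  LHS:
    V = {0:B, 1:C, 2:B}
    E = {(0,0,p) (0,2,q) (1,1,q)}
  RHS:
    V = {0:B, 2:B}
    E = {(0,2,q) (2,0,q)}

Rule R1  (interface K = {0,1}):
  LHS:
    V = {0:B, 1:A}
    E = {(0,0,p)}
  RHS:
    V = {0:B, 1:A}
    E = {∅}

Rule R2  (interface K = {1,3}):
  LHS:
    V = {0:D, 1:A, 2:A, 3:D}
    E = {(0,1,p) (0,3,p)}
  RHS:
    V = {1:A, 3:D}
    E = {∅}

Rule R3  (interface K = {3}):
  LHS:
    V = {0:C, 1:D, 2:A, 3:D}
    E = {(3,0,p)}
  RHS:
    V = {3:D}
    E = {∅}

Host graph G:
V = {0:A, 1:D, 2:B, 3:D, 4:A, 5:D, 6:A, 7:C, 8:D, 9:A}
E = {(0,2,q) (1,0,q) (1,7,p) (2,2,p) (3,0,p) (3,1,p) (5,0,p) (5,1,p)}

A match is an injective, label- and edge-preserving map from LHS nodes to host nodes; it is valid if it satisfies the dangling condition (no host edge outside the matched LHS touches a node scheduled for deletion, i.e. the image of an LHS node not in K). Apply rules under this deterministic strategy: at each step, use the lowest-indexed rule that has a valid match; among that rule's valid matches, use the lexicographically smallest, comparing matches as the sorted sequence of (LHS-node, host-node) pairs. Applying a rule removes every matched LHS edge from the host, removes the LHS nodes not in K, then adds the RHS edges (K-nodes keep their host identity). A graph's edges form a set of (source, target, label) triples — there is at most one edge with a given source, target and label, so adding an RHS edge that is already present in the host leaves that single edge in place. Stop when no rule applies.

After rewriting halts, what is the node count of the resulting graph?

[0] host  ⇒  10 nodes, 8 edges  {0-q->2 1-q->0 1-p->7 2-p->2 3-p->0 3-p->1 5-p->0 5-p->1}
[1] R1 @ {0↦2, 1↦0}  ⇒  10 nodes, 7 edges  {0-q->2 1-q->0 1-p->7 3-p->0 3-p->1 5-p->0 5-p->1}
[2] R2 @ {0↦3, 1↦0, 2↦4, 3↦1}  ⇒  8 nodes, 5 edges  {0-q->2 1-q->0 1-p->7 5-p->0 5-p->1}
[3] R2 @ {0↦5, 1↦0, 2↦6, 3↦1}  ⇒  6 nodes, 3 edges  {0-q->2 1-q->0 1-p->7}
[4] R3 @ {0↦7, 1↦8, 2↦9, 3↦1}  ⇒  3 nodes, 2 edges  {0-q->2 1-q->0}
halt: no rule applies after step 4
NF nodes: {0:A, 1:D, 2:B}

Answer: 3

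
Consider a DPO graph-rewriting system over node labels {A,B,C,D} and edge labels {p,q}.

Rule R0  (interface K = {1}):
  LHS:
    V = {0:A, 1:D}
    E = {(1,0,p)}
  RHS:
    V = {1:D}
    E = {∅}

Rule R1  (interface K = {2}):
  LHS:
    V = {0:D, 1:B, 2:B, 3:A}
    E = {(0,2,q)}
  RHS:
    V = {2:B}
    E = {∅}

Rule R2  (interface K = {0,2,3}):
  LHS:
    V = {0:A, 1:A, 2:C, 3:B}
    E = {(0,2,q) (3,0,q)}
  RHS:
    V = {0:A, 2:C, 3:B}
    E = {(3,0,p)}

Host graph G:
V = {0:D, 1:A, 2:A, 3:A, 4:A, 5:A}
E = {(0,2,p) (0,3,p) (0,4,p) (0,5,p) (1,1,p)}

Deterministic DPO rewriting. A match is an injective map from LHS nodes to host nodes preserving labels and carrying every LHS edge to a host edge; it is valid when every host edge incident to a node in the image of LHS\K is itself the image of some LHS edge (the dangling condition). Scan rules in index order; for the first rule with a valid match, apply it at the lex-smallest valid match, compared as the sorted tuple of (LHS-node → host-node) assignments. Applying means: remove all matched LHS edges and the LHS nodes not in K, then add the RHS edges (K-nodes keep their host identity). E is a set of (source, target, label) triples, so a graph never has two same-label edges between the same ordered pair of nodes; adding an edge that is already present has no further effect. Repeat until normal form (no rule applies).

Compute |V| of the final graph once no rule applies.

[0] host  ⇒  6 nodes, 5 edges  {0-p->2 0-p->3 0-p->4 0-p->5 1-p->1}
[1] R0 @ {0↦2, 1↦0}  ⇒  5 nodes, 4 edges  {0-p->3 0-p->4 0-p->5 1-p->1}
[2] R0 @ {0↦3, 1↦0}  ⇒  4 nodes, 3 edges  {0-p->4 0-p->5 1-p->1}
[3] R0 @ {0↦4, 1↦0}  ⇒  3 nodes, 2 edges  {0-p->5 1-p->1}
[4] R0 @ {0↦5, 1↦0}  ⇒  2 nodes, 1 edges  {1-p->1}
halt: no rule applies after step 4
NF nodes: {0:D, 1:A}

Answer: 2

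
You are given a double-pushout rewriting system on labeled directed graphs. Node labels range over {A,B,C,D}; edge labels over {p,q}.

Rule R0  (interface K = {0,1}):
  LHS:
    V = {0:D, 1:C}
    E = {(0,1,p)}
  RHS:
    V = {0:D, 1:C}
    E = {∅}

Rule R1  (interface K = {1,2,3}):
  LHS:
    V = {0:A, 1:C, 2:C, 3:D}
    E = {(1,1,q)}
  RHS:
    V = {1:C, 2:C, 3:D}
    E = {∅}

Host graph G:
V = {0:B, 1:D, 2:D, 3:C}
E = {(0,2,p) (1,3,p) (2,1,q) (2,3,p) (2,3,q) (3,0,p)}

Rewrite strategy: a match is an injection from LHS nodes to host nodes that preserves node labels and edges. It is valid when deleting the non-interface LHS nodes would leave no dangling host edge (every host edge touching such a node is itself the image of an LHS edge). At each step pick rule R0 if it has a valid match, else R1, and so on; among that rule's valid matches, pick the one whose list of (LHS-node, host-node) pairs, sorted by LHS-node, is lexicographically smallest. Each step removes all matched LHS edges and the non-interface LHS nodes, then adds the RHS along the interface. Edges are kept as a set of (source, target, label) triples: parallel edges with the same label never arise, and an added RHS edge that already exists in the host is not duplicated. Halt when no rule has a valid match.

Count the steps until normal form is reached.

start.  V:4 E:6  edges: 0-p->2 1-p->3 2-q->1 2-p->3 2-q->3 3-p->0
1. fire R0 via {0↦1, 1↦3}  →  V:4 E:5  edges: 0-p->2 2-q->1 2-p->3 2-q->3 3-p->0
2. fire R0 via {0↦2, 1↦3}  →  V:4 E:4  edges: 0-p->2 2-q->1 2-q->3 3-p->0
final graph: no rule applies after step 2

Answer: 2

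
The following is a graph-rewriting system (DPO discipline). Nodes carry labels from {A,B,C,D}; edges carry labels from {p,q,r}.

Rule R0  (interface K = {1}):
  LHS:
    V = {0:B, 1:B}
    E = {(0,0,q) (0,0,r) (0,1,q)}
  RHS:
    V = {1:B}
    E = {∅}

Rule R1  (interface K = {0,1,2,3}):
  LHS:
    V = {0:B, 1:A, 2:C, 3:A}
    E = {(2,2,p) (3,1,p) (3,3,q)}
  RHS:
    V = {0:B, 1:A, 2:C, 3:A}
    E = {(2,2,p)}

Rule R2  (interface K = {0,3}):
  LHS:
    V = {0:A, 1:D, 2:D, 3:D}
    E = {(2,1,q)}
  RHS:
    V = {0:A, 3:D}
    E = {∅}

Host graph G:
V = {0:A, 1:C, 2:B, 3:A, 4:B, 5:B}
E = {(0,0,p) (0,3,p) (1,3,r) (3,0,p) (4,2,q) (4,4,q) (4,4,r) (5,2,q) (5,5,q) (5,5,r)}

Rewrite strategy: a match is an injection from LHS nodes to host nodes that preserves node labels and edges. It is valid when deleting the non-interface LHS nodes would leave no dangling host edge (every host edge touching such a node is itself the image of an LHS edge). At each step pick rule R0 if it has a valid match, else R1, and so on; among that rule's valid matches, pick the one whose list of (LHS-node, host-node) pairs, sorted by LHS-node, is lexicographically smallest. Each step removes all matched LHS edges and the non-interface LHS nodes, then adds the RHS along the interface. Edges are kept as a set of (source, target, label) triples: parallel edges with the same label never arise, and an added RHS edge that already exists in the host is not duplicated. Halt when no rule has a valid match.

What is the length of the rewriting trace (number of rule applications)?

initial: |V|=6 |E|=10  E = 0-p->0 0-p->3 1-r->3 3-p->0 4-q->2 4-q->4 4-r->4 5-q->2 5-q->5 5-r->5
step 1: apply R0 at {0↦4, 1↦2}  → |V|=5 |E|=7  E = 0-p->0 0-p->3 1-r->3 3-p->0 5-q->2 5-q->5 5-r->5
step 2: apply R0 at {0↦5, 1↦2}  → |V|=4 |E|=4  E = 0-p->0 0-p->3 1-r->3 3-p->0
normal form: no rule applies after step 2

Answer: 2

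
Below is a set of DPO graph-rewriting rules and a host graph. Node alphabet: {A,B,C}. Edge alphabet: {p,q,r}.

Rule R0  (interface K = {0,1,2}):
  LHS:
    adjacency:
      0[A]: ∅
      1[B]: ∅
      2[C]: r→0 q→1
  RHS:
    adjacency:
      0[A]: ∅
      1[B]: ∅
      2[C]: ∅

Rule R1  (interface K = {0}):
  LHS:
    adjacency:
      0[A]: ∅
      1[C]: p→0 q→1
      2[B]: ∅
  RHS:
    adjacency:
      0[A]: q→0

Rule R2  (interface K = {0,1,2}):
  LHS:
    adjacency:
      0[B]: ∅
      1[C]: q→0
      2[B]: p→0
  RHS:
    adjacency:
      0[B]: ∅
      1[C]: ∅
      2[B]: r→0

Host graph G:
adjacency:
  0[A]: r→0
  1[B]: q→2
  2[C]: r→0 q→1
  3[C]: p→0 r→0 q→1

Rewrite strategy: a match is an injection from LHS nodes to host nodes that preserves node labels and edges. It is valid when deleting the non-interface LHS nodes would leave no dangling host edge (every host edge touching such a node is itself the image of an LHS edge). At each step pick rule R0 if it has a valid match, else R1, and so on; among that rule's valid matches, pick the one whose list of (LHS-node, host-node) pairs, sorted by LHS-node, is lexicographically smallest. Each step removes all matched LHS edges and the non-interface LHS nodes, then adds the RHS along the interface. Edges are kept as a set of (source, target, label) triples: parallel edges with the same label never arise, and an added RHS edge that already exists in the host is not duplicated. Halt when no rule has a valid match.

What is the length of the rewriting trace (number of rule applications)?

[0] host  ⇒  4 nodes, 7 edges  {0-r->0 1-q->2 2-r->0 2-q->1 3-p->0 3-r->0 3-q->1}
[1] R0 @ {0↦0, 1↦1, 2↦2}  ⇒  4 nodes, 5 edges  {0-r->0 1-q->2 3-p->0 3-r->0 3-q->1}
[2] R0 @ {0↦0, 1↦1, 2↦3}  ⇒  4 nodes, 3 edges  {0-r->0 1-q->2 3-p->0}
halt: no rule applies after step 2

Answer: 2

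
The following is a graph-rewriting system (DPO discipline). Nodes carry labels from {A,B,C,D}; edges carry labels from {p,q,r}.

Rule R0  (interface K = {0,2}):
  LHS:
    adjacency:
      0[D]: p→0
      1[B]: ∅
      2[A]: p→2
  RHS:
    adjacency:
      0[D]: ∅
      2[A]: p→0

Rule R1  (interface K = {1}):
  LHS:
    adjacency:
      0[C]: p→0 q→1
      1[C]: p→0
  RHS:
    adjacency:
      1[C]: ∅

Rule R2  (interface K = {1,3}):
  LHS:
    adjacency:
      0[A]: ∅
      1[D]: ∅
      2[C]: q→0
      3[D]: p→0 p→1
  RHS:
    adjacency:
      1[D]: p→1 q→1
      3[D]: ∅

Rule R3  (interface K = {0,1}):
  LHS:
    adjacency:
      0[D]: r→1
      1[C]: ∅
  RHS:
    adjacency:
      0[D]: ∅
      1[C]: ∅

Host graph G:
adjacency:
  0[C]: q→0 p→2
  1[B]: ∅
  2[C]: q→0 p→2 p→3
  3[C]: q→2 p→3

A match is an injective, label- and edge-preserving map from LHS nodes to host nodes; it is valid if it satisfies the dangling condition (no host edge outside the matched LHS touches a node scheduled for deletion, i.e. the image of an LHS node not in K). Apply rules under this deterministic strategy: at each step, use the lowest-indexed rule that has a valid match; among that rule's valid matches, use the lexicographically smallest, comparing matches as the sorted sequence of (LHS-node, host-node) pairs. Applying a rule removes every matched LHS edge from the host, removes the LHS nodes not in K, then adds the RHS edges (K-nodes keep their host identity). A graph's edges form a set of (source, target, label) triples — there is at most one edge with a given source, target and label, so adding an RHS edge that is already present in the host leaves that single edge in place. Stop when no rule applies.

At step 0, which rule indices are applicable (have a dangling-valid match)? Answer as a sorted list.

Answer: [R1]

Derivation:
R0: no valid match — LHS pattern not found
R1: 1 valid match — {0↦3, 1↦2}
R2: no valid match — LHS pattern not found
R3: no valid match — LHS pattern not found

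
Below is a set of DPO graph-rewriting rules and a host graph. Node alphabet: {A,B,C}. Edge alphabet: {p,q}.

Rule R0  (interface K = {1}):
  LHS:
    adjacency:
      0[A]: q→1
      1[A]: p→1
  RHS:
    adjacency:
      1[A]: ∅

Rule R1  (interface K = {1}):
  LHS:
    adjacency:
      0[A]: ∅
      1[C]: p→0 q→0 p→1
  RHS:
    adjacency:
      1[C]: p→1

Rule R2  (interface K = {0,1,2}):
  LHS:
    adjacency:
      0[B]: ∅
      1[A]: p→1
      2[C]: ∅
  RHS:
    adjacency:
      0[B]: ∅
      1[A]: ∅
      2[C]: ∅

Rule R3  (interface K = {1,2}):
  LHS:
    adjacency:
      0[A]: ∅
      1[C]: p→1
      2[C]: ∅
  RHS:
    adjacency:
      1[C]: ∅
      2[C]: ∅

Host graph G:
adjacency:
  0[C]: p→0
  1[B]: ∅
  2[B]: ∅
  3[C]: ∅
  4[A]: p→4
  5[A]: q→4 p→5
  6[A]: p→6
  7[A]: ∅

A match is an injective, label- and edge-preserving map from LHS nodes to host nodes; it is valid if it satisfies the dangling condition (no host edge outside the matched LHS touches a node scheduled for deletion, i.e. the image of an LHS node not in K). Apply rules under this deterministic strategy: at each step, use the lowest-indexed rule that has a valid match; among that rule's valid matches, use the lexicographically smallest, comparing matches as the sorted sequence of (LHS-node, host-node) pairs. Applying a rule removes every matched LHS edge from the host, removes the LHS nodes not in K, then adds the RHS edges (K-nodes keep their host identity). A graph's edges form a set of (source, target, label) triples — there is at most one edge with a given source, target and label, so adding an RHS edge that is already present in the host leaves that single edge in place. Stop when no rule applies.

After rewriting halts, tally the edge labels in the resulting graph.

Answer: q:1

Derivation:
[0] host  ⇒  8 nodes, 5 edges  {0-p->0 4-p->4 5-q->4 5-p->5 6-p->6}
[1] R2 @ {0↦1, 1↦4, 2↦0}  ⇒  8 nodes, 4 edges  {0-p->0 5-q->4 5-p->5 6-p->6}
[2] R2 @ {0↦1, 1↦5, 2↦0}  ⇒  8 nodes, 3 edges  {0-p->0 5-q->4 6-p->6}
[3] R2 @ {0↦1, 1↦6, 2↦0}  ⇒  8 nodes, 2 edges  {0-p->0 5-q->4}
[4] R3 @ {0↦6, 1↦0, 2↦3}  ⇒  7 nodes, 1 edges  {5-q->4}
halt: no rule applies after step 4
NF edges: [(5, 4, 'q')]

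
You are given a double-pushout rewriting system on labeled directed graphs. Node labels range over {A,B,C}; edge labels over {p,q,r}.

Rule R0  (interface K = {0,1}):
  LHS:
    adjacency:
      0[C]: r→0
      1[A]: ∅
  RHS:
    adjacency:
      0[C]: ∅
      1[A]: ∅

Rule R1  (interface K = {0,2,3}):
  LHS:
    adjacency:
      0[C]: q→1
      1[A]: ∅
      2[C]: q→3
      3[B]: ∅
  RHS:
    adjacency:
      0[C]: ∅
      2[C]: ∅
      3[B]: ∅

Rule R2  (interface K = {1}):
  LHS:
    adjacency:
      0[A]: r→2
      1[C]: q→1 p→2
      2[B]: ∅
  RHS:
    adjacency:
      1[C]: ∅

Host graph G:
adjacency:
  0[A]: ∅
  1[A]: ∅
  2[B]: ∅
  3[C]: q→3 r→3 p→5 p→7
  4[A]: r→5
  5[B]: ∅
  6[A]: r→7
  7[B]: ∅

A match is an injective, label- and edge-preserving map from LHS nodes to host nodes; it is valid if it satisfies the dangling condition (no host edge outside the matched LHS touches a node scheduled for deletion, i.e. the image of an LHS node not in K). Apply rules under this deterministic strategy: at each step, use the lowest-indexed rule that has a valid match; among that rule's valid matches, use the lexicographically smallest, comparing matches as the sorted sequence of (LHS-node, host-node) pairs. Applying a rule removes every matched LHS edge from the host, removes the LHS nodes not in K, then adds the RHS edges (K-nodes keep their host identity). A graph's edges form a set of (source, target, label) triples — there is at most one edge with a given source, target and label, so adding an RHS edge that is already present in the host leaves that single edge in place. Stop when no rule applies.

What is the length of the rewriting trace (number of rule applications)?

Answer: 2

Steps:
[0] host  ⇒  8 nodes, 6 edges  {3-q->3 3-r->3 3-p->5 3-p->7 4-r->5 6-r->7}
[1] R0 @ {0↦3, 1↦0}  ⇒  8 nodes, 5 edges  {3-q->3 3-p->5 3-p->7 4-r->5 6-r->7}
[2] R2 @ {0↦4, 1↦3, 2↦5}  ⇒  6 nodes, 2 edges  {3-p->7 6-r->7}
final graph: no rule applies after step 2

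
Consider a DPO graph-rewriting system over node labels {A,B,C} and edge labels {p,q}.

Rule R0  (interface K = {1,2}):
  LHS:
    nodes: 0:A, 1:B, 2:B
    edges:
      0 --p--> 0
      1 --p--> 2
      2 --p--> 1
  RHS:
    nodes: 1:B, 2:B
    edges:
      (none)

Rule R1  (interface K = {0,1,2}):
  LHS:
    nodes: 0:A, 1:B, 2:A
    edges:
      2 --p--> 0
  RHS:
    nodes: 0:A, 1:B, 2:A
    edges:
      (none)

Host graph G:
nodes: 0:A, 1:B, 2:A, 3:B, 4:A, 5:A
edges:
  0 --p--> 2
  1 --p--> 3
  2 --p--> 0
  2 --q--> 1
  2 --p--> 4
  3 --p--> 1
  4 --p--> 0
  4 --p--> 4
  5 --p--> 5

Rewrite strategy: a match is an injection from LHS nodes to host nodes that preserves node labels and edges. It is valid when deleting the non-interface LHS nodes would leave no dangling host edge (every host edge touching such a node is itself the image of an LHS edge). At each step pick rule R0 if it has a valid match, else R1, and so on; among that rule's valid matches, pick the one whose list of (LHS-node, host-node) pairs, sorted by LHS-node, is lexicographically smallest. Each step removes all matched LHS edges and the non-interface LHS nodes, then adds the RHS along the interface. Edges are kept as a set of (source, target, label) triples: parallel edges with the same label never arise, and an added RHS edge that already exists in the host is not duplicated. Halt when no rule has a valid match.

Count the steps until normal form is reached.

[0] host  ⇒  6 nodes, 9 edges  {0-p->2 1-p->3 2-p->0 2-q->1 2-p->4 3-p->1 4-p->0 4-p->4 5-p->5}
[1] R0 @ {0↦5, 1↦1, 2↦3}  ⇒  5 nodes, 6 edges  {0-p->2 2-p->0 2-q->1 2-p->4 4-p->0 4-p->4}
[2] R1 @ {0↦0, 1↦1, 2↦2}  ⇒  5 nodes, 5 edges  {0-p->2 2-q->1 2-p->4 4-p->0 4-p->4}
[3] R1 @ {0↦0, 1↦1, 2↦4}  ⇒  5 nodes, 4 edges  {0-p->2 2-q->1 2-p->4 4-p->4}
[4] R1 @ {0↦2, 1↦1, 2↦0}  ⇒  5 nodes, 3 edges  {2-q->1 2-p->4 4-p->4}
[5] R1 @ {0↦4, 1↦1, 2↦2}  ⇒  5 nodes, 2 edges  {2-q->1 4-p->4}
normal form: no rule applies after step 5

Answer: 5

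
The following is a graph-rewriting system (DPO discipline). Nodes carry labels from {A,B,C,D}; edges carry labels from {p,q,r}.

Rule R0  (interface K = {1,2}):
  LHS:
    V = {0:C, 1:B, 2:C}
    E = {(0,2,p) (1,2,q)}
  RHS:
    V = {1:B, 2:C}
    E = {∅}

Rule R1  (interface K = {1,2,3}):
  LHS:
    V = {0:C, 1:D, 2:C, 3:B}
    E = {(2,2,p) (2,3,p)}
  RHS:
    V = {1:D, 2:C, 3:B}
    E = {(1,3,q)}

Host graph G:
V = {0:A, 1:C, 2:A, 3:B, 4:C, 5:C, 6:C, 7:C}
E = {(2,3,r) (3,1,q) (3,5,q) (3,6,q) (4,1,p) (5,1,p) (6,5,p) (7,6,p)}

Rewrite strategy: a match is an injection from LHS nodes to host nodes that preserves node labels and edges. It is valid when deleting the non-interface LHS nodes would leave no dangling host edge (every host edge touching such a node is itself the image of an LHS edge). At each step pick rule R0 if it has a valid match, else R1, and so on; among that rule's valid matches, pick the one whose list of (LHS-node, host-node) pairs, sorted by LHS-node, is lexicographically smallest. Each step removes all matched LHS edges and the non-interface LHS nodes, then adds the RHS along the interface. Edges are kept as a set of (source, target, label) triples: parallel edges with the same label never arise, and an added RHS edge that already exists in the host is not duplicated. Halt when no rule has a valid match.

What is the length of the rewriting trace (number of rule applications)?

start.  V:8 E:8  edges: 2-r->3 3-q->1 3-q->5 3-q->6 4-p->1 5-p->1 6-p->5 7-p->6
1. fire R0 via {0↦4, 1↦3, 2↦1}  →  V:7 E:6  edges: 2-r->3 3-q->5 3-q->6 5-p->1 6-p->5 7-p->6
2. fire R0 via {0↦7, 1↦3, 2↦6}  →  V:6 E:4  edges: 2-r->3 3-q->5 5-p->1 6-p->5
3. fire R0 via {0↦6, 1↦3, 2↦5}  →  V:5 E:2  edges: 2-r->3 5-p->1
halt: no rule applies after step 3

Answer: 3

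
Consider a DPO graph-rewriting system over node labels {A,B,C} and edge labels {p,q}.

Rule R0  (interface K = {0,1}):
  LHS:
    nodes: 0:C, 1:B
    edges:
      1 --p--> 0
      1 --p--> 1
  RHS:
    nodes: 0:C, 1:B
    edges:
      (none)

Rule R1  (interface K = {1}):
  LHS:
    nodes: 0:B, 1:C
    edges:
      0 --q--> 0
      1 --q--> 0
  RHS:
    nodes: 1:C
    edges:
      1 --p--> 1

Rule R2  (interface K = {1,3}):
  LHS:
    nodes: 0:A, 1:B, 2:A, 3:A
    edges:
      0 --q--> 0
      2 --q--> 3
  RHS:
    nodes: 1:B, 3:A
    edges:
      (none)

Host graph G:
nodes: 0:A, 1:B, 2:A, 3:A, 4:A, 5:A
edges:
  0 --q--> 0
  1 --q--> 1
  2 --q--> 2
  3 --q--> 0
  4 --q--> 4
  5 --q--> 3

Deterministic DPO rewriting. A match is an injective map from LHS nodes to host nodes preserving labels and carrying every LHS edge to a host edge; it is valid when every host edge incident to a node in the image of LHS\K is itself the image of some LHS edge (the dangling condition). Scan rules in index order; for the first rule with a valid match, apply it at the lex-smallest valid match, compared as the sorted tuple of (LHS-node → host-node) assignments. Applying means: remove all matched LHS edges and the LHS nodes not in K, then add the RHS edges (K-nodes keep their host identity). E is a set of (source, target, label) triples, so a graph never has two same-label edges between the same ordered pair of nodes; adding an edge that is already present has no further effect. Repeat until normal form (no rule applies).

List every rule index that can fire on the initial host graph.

R0: no valid match — LHS pattern not found
R1: no valid match — LHS pattern not found
R2: 2 valid matches — {0↦2, 1↦1, 2↦5, 3↦3}, {0↦4, 1↦1, 2↦5, 3↦3}

Answer: [R2]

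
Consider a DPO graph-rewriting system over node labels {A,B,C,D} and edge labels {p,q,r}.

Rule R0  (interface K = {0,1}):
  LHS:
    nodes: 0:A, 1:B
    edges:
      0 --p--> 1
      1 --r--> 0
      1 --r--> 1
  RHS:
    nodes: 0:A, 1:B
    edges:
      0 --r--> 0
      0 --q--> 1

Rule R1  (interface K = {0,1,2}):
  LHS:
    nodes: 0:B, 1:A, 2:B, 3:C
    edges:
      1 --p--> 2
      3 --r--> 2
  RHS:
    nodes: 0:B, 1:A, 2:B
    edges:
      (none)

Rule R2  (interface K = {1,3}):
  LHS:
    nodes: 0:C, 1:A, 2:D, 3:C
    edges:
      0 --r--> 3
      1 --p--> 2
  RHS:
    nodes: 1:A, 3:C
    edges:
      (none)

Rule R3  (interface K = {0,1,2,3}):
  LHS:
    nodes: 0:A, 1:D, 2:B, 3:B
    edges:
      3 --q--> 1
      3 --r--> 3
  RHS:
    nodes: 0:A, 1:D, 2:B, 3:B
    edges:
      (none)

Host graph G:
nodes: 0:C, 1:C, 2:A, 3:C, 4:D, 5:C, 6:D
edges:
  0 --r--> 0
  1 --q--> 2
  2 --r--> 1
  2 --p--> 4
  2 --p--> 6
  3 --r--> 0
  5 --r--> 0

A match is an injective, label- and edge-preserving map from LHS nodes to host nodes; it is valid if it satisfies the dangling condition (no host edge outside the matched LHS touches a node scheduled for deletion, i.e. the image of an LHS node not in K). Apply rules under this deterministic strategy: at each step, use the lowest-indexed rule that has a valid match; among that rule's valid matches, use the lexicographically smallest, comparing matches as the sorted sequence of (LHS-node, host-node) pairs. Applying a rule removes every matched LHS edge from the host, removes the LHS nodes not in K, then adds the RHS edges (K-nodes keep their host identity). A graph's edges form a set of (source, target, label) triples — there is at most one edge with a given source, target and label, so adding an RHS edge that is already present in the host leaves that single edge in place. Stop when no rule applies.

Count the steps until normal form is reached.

start.  V:7 E:7  edges: 0-r->0 1-q->2 2-r->1 2-p->4 2-p->6 3-r->0 5-r->0
1. fire R2 via {0↦3, 1↦2, 2↦4, 3↦0}  →  V:5 E:5  edges: 0-r->0 1-q->2 2-r->1 2-p->6 5-r->0
2. fire R2 via {0↦5, 1↦2, 2↦6, 3↦0}  →  V:3 E:3  edges: 0-r->0 1-q->2 2-r->1
normal form: no rule applies after step 2

Answer: 2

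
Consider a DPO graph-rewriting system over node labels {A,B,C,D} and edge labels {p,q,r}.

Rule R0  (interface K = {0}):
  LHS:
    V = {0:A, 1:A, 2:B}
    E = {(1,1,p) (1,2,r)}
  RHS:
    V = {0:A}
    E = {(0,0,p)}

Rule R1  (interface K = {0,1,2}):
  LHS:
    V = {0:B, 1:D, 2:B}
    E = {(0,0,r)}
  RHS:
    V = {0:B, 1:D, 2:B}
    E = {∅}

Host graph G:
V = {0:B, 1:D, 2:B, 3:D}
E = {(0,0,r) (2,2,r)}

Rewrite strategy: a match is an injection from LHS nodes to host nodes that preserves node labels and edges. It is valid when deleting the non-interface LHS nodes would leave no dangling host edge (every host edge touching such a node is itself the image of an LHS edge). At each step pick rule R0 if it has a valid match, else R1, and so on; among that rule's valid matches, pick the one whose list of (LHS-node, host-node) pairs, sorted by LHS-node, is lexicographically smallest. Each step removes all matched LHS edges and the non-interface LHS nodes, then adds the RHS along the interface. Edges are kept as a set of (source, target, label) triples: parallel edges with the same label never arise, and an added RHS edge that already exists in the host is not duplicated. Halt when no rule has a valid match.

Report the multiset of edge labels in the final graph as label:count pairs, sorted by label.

Answer: (no edges)

Steps:
start.  V:4 E:2  edges: 0-r->0 2-r->2
1. fire R1 via {0↦0, 1↦1, 2↦2}  →  V:4 E:1  edges: 2-r->2
2. fire R1 via {0↦2, 1↦1, 2↦0}  →  V:4 E:0  edges: ∅
normal form: no rule applies after step 2
NF edges: []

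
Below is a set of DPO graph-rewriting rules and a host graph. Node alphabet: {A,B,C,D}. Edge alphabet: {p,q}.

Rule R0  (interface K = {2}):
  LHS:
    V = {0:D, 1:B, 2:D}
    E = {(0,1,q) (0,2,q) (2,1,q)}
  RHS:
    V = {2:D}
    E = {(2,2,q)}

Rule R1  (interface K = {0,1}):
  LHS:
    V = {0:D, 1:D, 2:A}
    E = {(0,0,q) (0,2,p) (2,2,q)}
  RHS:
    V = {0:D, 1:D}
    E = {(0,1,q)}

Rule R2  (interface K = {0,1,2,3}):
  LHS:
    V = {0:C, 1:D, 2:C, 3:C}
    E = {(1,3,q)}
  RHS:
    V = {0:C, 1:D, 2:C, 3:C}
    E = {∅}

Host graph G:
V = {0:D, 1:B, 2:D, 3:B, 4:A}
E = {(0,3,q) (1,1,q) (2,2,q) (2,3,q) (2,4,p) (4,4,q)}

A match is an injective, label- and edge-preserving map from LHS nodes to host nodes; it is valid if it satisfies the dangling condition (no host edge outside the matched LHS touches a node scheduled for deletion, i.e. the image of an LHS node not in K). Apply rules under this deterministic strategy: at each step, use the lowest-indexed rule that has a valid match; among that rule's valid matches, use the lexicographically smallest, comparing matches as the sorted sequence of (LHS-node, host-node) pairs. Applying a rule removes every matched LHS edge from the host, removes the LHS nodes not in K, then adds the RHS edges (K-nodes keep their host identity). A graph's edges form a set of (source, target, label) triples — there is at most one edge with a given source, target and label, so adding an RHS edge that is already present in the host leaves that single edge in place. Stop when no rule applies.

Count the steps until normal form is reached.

Answer: 2

Steps:
[0] host  ⇒  5 nodes, 6 edges  {0-q->3 1-q->1 2-q->2 2-q->3 2-p->4 4-q->4}
[1] R1 @ {0↦2, 1↦0, 2↦4}  ⇒  4 nodes, 4 edges  {0-q->3 1-q->1 2-q->0 2-q->3}
[2] R0 @ {0↦2, 1↦3, 2↦0}  ⇒  2 nodes, 2 edges  {0-q->0 1-q->1}
final graph: no rule applies after step 2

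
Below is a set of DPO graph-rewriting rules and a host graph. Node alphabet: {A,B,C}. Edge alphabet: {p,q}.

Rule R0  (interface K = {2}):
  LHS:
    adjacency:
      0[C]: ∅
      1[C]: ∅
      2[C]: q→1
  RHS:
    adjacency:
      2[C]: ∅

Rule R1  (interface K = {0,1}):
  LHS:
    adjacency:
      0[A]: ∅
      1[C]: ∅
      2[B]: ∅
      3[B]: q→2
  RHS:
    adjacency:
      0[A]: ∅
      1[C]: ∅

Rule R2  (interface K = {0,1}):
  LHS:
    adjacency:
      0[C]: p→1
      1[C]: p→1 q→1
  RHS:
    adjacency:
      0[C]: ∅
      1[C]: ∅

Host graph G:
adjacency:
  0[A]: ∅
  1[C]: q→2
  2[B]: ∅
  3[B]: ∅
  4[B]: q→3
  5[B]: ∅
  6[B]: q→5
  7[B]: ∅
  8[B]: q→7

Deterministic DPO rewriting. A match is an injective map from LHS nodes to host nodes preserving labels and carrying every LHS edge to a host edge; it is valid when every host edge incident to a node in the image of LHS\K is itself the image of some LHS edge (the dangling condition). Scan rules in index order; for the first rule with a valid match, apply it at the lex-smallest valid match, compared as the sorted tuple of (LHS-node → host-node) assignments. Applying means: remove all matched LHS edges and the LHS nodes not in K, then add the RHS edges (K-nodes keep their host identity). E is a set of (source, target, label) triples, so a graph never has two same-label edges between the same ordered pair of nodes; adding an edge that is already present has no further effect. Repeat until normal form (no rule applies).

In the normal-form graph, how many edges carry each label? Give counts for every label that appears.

Answer: q:1

Rewrite trace:
initial: |V|=9 |E|=4  E = 1-q->2 4-q->3 6-q->5 8-q->7
step 1: apply R1 at {0↦0, 1↦1, 2↦3, 3↦4}  → |V|=7 |E|=3  E = 1-q->2 6-q->5 8-q->7
step 2: apply R1 at {0↦0, 1↦1, 2↦5, 3↦6}  → |V|=5 |E|=2  E = 1-q->2 8-q->7
step 3: apply R1 at {0↦0, 1↦1, 2↦7, 3↦8}  → |V|=3 |E|=1  E = 1-q->2
halt: no rule applies after step 3
NF edges: [(1, 2, 'q')]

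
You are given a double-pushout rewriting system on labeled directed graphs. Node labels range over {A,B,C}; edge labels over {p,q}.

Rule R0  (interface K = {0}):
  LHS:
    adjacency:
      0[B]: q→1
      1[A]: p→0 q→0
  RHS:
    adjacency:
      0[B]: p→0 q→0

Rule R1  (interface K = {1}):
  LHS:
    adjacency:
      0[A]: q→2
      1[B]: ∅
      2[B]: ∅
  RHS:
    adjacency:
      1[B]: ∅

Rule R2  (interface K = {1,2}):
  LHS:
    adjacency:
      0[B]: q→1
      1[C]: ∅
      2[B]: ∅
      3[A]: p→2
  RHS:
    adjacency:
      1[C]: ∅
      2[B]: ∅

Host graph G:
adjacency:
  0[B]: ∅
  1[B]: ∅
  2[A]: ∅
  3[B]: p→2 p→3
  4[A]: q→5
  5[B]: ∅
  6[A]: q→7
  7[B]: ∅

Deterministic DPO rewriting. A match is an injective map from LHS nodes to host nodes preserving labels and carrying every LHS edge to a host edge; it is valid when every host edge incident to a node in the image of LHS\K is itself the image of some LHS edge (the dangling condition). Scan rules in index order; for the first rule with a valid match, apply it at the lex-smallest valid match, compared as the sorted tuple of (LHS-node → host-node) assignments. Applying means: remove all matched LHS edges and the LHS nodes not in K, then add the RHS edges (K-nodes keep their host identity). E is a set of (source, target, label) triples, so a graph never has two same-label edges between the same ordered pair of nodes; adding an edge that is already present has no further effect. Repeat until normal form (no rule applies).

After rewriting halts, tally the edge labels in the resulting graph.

initial: |V|=8 |E|=4  E = 3-p->2 3-p->3 4-q->5 6-q->7
step 1: apply R1 at {0↦4, 1↦0, 2↦5}  → |V|=6 |E|=3  E = 3-p->2 3-p->3 6-q->7
step 2: apply R1 at {0↦6, 1↦0, 2↦7}  → |V|=4 |E|=2  E = 3-p->2 3-p->3
final graph: no rule applies after step 2
NF edges: [(3, 2, 'p'), (3, 3, 'p')]

Answer: p:2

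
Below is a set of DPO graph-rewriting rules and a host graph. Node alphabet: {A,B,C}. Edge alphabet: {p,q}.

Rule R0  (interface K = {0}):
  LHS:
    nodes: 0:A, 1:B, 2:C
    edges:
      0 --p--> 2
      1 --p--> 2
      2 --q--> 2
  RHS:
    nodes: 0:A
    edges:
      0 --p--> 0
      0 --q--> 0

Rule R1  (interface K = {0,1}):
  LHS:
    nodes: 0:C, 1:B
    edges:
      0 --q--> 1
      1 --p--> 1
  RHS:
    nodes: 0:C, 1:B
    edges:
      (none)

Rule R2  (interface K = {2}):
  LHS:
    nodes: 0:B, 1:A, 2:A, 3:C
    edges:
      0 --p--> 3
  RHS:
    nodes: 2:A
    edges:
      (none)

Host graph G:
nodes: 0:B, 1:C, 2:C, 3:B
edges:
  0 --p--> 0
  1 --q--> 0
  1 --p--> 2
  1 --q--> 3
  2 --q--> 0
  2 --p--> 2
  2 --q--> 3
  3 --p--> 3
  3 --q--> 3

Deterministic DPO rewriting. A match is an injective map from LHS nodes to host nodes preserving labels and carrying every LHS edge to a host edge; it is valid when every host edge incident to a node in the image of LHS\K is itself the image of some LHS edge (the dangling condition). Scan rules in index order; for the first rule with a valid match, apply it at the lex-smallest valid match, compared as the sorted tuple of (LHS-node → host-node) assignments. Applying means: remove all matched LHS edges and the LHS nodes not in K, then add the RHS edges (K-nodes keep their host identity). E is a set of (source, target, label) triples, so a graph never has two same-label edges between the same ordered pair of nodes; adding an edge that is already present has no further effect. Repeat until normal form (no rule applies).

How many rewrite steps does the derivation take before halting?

Answer: 2

Steps:
[0] host  ⇒  4 nodes, 9 edges  {0-p->0 1-q->0 1-p->2 1-q->3 2-q->0 2-p->2 2-q->3 3-p->3 3-q->3}
[1] R1 @ {0↦1, 1↦0}  ⇒  4 nodes, 7 edges  {1-p->2 1-q->3 2-q->0 2-p->2 2-q->3 3-p->3 3-q->3}
[2] R1 @ {0↦1, 1↦3}  ⇒  4 nodes, 5 edges  {1-p->2 2-q->0 2-p->2 2-q->3 3-q->3}
final graph: no rule applies after step 2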